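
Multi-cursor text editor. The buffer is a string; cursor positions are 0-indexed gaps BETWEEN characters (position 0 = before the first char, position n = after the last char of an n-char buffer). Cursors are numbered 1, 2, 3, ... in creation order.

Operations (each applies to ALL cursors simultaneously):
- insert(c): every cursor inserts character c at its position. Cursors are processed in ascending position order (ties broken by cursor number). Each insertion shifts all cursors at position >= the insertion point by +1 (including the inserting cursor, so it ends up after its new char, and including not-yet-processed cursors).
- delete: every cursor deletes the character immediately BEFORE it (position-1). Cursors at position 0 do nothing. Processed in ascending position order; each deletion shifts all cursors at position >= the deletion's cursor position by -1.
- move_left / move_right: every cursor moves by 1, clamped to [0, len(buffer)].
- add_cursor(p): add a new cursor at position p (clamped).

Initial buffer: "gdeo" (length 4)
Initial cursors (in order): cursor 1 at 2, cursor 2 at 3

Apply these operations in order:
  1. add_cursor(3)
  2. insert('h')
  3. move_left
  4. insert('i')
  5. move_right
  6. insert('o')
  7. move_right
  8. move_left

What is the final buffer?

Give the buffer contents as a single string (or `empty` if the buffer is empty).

After op 1 (add_cursor(3)): buffer="gdeo" (len 4), cursors c1@2 c2@3 c3@3, authorship ....
After op 2 (insert('h')): buffer="gdhehho" (len 7), cursors c1@3 c2@6 c3@6, authorship ..1.23.
After op 3 (move_left): buffer="gdhehho" (len 7), cursors c1@2 c2@5 c3@5, authorship ..1.23.
After op 4 (insert('i')): buffer="gdihehiiho" (len 10), cursors c1@3 c2@8 c3@8, authorship ..11.2233.
After op 5 (move_right): buffer="gdihehiiho" (len 10), cursors c1@4 c2@9 c3@9, authorship ..11.2233.
After op 6 (insert('o')): buffer="gdihoehiihooo" (len 13), cursors c1@5 c2@12 c3@12, authorship ..111.223323.
After op 7 (move_right): buffer="gdihoehiihooo" (len 13), cursors c1@6 c2@13 c3@13, authorship ..111.223323.
After op 8 (move_left): buffer="gdihoehiihooo" (len 13), cursors c1@5 c2@12 c3@12, authorship ..111.223323.

Answer: gdihoehiihooo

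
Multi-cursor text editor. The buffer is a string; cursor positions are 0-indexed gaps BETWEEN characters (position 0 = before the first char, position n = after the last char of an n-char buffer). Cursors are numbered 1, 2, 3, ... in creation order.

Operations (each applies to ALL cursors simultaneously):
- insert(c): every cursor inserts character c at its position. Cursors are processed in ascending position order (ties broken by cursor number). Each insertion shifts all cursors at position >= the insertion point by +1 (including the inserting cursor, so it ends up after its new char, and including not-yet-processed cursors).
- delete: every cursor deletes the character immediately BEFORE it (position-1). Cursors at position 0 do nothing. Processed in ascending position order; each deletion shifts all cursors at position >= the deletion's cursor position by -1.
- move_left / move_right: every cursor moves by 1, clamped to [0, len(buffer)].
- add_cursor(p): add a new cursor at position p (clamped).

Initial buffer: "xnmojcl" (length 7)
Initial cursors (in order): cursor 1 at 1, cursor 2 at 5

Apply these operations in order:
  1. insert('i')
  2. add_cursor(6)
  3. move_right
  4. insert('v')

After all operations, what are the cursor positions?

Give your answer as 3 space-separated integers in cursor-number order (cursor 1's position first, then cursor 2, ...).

After op 1 (insert('i')): buffer="xinmojicl" (len 9), cursors c1@2 c2@7, authorship .1....2..
After op 2 (add_cursor(6)): buffer="xinmojicl" (len 9), cursors c1@2 c3@6 c2@7, authorship .1....2..
After op 3 (move_right): buffer="xinmojicl" (len 9), cursors c1@3 c3@7 c2@8, authorship .1....2..
After op 4 (insert('v')): buffer="xinvmojivcvl" (len 12), cursors c1@4 c3@9 c2@11, authorship .1.1...23.2.

Answer: 4 11 9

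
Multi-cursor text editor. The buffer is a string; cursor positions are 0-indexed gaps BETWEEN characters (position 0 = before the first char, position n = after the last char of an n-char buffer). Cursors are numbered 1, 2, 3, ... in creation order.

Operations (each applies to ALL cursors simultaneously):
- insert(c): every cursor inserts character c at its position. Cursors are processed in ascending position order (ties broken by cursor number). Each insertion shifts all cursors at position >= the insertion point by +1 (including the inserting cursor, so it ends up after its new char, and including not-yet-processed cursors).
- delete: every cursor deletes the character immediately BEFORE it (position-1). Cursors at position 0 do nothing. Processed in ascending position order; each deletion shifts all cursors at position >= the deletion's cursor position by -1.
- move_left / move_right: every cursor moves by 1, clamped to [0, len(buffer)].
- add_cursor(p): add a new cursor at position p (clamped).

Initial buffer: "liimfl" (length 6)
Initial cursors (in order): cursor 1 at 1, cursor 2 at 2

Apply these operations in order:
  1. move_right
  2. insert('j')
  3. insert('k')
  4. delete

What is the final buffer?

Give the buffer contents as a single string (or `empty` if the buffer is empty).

After op 1 (move_right): buffer="liimfl" (len 6), cursors c1@2 c2@3, authorship ......
After op 2 (insert('j')): buffer="lijijmfl" (len 8), cursors c1@3 c2@5, authorship ..1.2...
After op 3 (insert('k')): buffer="lijkijkmfl" (len 10), cursors c1@4 c2@7, authorship ..11.22...
After op 4 (delete): buffer="lijijmfl" (len 8), cursors c1@3 c2@5, authorship ..1.2...

Answer: lijijmfl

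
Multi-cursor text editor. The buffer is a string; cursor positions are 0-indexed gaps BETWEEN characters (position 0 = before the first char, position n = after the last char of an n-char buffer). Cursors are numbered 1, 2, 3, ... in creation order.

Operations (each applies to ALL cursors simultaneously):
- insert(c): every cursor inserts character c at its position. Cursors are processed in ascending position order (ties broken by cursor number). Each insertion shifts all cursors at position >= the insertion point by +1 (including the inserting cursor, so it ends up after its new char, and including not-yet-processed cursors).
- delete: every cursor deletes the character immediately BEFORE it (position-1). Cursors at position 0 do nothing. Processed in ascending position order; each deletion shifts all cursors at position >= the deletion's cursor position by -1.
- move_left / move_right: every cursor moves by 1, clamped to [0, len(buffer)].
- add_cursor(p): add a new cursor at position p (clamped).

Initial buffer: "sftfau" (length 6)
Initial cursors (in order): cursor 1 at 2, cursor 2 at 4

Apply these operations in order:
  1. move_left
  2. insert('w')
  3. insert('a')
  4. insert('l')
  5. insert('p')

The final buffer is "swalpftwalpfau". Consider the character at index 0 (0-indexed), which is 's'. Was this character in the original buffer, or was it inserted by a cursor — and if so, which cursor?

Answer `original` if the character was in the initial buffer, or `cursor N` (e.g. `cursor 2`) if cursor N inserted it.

Answer: original

Derivation:
After op 1 (move_left): buffer="sftfau" (len 6), cursors c1@1 c2@3, authorship ......
After op 2 (insert('w')): buffer="swftwfau" (len 8), cursors c1@2 c2@5, authorship .1..2...
After op 3 (insert('a')): buffer="swaftwafau" (len 10), cursors c1@3 c2@7, authorship .11..22...
After op 4 (insert('l')): buffer="swalftwalfau" (len 12), cursors c1@4 c2@9, authorship .111..222...
After op 5 (insert('p')): buffer="swalpftwalpfau" (len 14), cursors c1@5 c2@11, authorship .1111..2222...
Authorship (.=original, N=cursor N): . 1 1 1 1 . . 2 2 2 2 . . .
Index 0: author = original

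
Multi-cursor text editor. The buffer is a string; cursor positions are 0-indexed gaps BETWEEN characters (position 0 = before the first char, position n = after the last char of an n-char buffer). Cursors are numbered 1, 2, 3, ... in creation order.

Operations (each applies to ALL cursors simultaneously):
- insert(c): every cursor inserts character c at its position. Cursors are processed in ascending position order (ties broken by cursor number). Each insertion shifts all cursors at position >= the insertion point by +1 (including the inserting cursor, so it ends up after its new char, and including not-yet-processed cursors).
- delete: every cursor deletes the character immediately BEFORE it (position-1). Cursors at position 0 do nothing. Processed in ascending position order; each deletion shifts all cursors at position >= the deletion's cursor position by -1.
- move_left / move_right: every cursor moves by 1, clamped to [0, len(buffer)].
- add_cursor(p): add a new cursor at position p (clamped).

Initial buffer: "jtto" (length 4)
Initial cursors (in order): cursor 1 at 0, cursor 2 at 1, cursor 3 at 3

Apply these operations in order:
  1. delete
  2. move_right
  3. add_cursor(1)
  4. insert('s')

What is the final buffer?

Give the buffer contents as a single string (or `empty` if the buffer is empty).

After op 1 (delete): buffer="to" (len 2), cursors c1@0 c2@0 c3@1, authorship ..
After op 2 (move_right): buffer="to" (len 2), cursors c1@1 c2@1 c3@2, authorship ..
After op 3 (add_cursor(1)): buffer="to" (len 2), cursors c1@1 c2@1 c4@1 c3@2, authorship ..
After op 4 (insert('s')): buffer="tsssos" (len 6), cursors c1@4 c2@4 c4@4 c3@6, authorship .124.3

Answer: tsssos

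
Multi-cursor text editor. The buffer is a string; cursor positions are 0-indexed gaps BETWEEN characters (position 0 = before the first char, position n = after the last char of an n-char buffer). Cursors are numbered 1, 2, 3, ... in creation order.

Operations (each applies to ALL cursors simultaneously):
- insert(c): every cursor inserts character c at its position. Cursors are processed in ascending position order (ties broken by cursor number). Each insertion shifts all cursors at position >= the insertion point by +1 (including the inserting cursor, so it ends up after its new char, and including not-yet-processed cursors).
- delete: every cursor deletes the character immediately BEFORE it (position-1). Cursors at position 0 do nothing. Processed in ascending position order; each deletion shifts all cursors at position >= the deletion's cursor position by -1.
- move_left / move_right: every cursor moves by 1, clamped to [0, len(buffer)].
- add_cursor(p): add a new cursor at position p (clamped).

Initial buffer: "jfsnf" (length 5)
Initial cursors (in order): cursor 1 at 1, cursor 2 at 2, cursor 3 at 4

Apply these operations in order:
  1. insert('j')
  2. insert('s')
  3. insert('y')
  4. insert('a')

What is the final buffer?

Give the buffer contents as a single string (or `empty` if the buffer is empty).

After op 1 (insert('j')): buffer="jjfjsnjf" (len 8), cursors c1@2 c2@4 c3@7, authorship .1.2..3.
After op 2 (insert('s')): buffer="jjsfjssnjsf" (len 11), cursors c1@3 c2@6 c3@10, authorship .11.22..33.
After op 3 (insert('y')): buffer="jjsyfjsysnjsyf" (len 14), cursors c1@4 c2@8 c3@13, authorship .111.222..333.
After op 4 (insert('a')): buffer="jjsyafjsyasnjsyaf" (len 17), cursors c1@5 c2@10 c3@16, authorship .1111.2222..3333.

Answer: jjsyafjsyasnjsyaf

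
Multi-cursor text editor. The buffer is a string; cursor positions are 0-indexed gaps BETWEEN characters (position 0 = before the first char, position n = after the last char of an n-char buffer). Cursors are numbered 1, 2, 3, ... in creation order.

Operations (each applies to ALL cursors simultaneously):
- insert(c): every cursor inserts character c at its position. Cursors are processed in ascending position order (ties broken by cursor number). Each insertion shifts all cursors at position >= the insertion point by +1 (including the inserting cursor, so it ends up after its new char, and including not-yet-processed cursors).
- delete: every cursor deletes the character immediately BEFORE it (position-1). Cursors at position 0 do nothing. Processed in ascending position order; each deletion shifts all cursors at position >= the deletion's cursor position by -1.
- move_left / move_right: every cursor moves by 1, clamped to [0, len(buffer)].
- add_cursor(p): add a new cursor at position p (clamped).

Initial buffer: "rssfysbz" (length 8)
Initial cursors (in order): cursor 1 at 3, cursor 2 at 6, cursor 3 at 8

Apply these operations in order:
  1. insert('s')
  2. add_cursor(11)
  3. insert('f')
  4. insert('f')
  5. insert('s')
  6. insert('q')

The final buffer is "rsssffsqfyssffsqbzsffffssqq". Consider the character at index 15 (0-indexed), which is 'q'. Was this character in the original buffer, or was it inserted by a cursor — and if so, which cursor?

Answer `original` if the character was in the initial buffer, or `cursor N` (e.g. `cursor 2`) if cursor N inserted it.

After op 1 (insert('s')): buffer="rsssfyssbzs" (len 11), cursors c1@4 c2@8 c3@11, authorship ...1...2..3
After op 2 (add_cursor(11)): buffer="rsssfyssbzs" (len 11), cursors c1@4 c2@8 c3@11 c4@11, authorship ...1...2..3
After op 3 (insert('f')): buffer="rsssffyssfbzsff" (len 15), cursors c1@5 c2@10 c3@15 c4@15, authorship ...11...22..334
After op 4 (insert('f')): buffer="rsssfffyssffbzsffff" (len 19), cursors c1@6 c2@12 c3@19 c4@19, authorship ...111...222..33434
After op 5 (insert('s')): buffer="rsssffsfyssffsbzsffffss" (len 23), cursors c1@7 c2@14 c3@23 c4@23, authorship ...1111...2222..3343434
After op 6 (insert('q')): buffer="rsssffsqfyssffsqbzsffffssqq" (len 27), cursors c1@8 c2@16 c3@27 c4@27, authorship ...11111...22222..334343434
Authorship (.=original, N=cursor N): . . . 1 1 1 1 1 . . . 2 2 2 2 2 . . 3 3 4 3 4 3 4 3 4
Index 15: author = 2

Answer: cursor 2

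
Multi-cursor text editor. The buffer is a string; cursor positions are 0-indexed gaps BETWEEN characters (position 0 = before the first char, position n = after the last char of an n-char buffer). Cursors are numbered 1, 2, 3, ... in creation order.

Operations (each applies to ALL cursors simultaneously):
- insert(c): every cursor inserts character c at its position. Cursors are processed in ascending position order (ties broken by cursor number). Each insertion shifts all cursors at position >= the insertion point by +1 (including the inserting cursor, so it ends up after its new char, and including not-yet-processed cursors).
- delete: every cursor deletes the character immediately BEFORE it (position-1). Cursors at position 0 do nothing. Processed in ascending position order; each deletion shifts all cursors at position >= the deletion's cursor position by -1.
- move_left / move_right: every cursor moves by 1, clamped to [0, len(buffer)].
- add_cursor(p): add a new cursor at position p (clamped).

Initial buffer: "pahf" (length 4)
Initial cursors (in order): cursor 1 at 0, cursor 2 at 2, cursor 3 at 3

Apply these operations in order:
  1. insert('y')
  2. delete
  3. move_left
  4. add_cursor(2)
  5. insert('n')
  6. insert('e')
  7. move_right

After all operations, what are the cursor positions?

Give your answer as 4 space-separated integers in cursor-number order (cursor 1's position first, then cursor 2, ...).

After op 1 (insert('y')): buffer="ypayhyf" (len 7), cursors c1@1 c2@4 c3@6, authorship 1..2.3.
After op 2 (delete): buffer="pahf" (len 4), cursors c1@0 c2@2 c3@3, authorship ....
After op 3 (move_left): buffer="pahf" (len 4), cursors c1@0 c2@1 c3@2, authorship ....
After op 4 (add_cursor(2)): buffer="pahf" (len 4), cursors c1@0 c2@1 c3@2 c4@2, authorship ....
After op 5 (insert('n')): buffer="npnannhf" (len 8), cursors c1@1 c2@3 c3@6 c4@6, authorship 1.2.34..
After op 6 (insert('e')): buffer="nepneanneehf" (len 12), cursors c1@2 c2@5 c3@10 c4@10, authorship 11.22.3434..
After op 7 (move_right): buffer="nepneanneehf" (len 12), cursors c1@3 c2@6 c3@11 c4@11, authorship 11.22.3434..

Answer: 3 6 11 11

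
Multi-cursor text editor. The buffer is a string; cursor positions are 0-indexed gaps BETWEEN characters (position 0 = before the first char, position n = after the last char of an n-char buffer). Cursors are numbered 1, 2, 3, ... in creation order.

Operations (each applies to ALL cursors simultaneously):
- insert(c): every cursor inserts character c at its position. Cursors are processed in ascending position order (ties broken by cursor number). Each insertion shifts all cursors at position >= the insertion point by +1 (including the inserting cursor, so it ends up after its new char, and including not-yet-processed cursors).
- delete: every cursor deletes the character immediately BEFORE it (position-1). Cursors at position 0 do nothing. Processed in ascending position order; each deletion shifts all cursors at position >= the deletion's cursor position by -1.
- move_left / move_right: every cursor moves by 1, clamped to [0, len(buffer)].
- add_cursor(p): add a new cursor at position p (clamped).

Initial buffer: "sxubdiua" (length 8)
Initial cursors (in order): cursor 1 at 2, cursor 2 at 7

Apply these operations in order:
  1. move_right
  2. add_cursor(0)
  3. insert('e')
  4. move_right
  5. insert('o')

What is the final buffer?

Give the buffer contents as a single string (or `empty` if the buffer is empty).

After op 1 (move_right): buffer="sxubdiua" (len 8), cursors c1@3 c2@8, authorship ........
After op 2 (add_cursor(0)): buffer="sxubdiua" (len 8), cursors c3@0 c1@3 c2@8, authorship ........
After op 3 (insert('e')): buffer="esxuebdiuae" (len 11), cursors c3@1 c1@5 c2@11, authorship 3...1.....2
After op 4 (move_right): buffer="esxuebdiuae" (len 11), cursors c3@2 c1@6 c2@11, authorship 3...1.....2
After op 5 (insert('o')): buffer="esoxuebodiuaeo" (len 14), cursors c3@3 c1@8 c2@14, authorship 3.3..1.1....22

Answer: esoxuebodiuaeo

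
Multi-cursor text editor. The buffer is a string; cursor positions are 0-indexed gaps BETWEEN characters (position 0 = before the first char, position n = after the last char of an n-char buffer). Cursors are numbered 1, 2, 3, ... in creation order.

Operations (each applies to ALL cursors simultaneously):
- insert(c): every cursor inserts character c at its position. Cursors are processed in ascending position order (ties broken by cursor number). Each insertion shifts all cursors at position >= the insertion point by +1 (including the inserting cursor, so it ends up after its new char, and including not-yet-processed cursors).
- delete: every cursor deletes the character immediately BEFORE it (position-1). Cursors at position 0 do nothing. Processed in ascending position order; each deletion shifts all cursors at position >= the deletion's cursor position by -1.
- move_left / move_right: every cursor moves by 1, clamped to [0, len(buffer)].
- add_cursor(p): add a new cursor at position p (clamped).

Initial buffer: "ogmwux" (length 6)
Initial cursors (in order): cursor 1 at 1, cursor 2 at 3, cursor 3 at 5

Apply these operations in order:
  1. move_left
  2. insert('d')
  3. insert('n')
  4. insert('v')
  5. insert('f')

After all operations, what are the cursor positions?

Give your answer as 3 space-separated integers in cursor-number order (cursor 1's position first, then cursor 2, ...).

After op 1 (move_left): buffer="ogmwux" (len 6), cursors c1@0 c2@2 c3@4, authorship ......
After op 2 (insert('d')): buffer="dogdmwdux" (len 9), cursors c1@1 c2@4 c3@7, authorship 1..2..3..
After op 3 (insert('n')): buffer="dnogdnmwdnux" (len 12), cursors c1@2 c2@6 c3@10, authorship 11..22..33..
After op 4 (insert('v')): buffer="dnvogdnvmwdnvux" (len 15), cursors c1@3 c2@8 c3@13, authorship 111..222..333..
After op 5 (insert('f')): buffer="dnvfogdnvfmwdnvfux" (len 18), cursors c1@4 c2@10 c3@16, authorship 1111..2222..3333..

Answer: 4 10 16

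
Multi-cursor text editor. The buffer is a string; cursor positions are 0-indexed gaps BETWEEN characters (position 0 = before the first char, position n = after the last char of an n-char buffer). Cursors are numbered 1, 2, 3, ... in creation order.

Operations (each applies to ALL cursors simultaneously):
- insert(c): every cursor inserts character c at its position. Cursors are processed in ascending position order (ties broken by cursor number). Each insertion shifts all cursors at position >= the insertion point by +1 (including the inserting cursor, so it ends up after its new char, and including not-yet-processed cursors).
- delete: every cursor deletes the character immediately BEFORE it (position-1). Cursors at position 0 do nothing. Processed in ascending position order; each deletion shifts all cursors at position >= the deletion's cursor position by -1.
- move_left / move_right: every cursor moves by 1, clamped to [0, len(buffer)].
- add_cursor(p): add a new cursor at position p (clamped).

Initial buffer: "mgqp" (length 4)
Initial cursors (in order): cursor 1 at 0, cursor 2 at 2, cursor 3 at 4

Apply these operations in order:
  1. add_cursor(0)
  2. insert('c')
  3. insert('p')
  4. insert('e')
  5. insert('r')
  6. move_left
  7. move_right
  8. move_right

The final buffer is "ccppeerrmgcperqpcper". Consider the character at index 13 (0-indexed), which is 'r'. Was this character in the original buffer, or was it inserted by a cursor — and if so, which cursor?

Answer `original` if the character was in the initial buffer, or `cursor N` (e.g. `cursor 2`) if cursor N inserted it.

After op 1 (add_cursor(0)): buffer="mgqp" (len 4), cursors c1@0 c4@0 c2@2 c3@4, authorship ....
After op 2 (insert('c')): buffer="ccmgcqpc" (len 8), cursors c1@2 c4@2 c2@5 c3@8, authorship 14..2..3
After op 3 (insert('p')): buffer="ccppmgcpqpcp" (len 12), cursors c1@4 c4@4 c2@8 c3@12, authorship 1414..22..33
After op 4 (insert('e')): buffer="ccppeemgcpeqpcpe" (len 16), cursors c1@6 c4@6 c2@11 c3@16, authorship 141414..222..333
After op 5 (insert('r')): buffer="ccppeerrmgcperqpcper" (len 20), cursors c1@8 c4@8 c2@14 c3@20, authorship 14141414..2222..3333
After op 6 (move_left): buffer="ccppeerrmgcperqpcper" (len 20), cursors c1@7 c4@7 c2@13 c3@19, authorship 14141414..2222..3333
After op 7 (move_right): buffer="ccppeerrmgcperqpcper" (len 20), cursors c1@8 c4@8 c2@14 c3@20, authorship 14141414..2222..3333
After op 8 (move_right): buffer="ccppeerrmgcperqpcper" (len 20), cursors c1@9 c4@9 c2@15 c3@20, authorship 14141414..2222..3333
Authorship (.=original, N=cursor N): 1 4 1 4 1 4 1 4 . . 2 2 2 2 . . 3 3 3 3
Index 13: author = 2

Answer: cursor 2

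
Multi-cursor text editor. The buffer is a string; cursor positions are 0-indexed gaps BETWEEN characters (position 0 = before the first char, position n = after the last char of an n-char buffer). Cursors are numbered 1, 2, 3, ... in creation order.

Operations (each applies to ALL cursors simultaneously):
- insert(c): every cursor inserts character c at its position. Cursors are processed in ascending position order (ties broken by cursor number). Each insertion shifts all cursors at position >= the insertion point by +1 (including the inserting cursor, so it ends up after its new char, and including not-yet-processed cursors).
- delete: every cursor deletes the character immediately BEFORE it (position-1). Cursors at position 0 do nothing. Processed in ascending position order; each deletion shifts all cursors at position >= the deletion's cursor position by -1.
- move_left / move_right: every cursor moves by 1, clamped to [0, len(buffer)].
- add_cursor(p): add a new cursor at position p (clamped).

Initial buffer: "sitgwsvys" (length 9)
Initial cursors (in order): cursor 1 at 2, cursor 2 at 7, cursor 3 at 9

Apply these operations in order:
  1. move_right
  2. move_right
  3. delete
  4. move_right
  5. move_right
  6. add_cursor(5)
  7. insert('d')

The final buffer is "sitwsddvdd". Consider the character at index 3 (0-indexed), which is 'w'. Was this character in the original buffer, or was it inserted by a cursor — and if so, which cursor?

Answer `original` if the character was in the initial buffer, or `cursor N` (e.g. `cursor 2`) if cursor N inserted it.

Answer: original

Derivation:
After op 1 (move_right): buffer="sitgwsvys" (len 9), cursors c1@3 c2@8 c3@9, authorship .........
After op 2 (move_right): buffer="sitgwsvys" (len 9), cursors c1@4 c2@9 c3@9, authorship .........
After op 3 (delete): buffer="sitwsv" (len 6), cursors c1@3 c2@6 c3@6, authorship ......
After op 4 (move_right): buffer="sitwsv" (len 6), cursors c1@4 c2@6 c3@6, authorship ......
After op 5 (move_right): buffer="sitwsv" (len 6), cursors c1@5 c2@6 c3@6, authorship ......
After op 6 (add_cursor(5)): buffer="sitwsv" (len 6), cursors c1@5 c4@5 c2@6 c3@6, authorship ......
After op 7 (insert('d')): buffer="sitwsddvdd" (len 10), cursors c1@7 c4@7 c2@10 c3@10, authorship .....14.23
Authorship (.=original, N=cursor N): . . . . . 1 4 . 2 3
Index 3: author = original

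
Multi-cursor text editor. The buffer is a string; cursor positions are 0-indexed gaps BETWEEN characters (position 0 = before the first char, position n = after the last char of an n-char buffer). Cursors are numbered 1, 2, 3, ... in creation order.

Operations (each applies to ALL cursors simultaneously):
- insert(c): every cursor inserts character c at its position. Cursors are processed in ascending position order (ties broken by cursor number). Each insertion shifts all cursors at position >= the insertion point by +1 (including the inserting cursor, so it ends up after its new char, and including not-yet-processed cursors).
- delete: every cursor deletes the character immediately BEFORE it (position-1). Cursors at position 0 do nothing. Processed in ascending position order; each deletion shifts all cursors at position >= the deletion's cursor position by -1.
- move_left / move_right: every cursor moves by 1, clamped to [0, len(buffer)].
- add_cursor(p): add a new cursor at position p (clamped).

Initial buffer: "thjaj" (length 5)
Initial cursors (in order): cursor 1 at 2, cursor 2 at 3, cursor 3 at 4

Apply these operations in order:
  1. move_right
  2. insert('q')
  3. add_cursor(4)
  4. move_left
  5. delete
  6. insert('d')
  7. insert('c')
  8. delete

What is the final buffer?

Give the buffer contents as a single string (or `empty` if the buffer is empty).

Answer: tddqdqdq

Derivation:
After op 1 (move_right): buffer="thjaj" (len 5), cursors c1@3 c2@4 c3@5, authorship .....
After op 2 (insert('q')): buffer="thjqaqjq" (len 8), cursors c1@4 c2@6 c3@8, authorship ...1.2.3
After op 3 (add_cursor(4)): buffer="thjqaqjq" (len 8), cursors c1@4 c4@4 c2@6 c3@8, authorship ...1.2.3
After op 4 (move_left): buffer="thjqaqjq" (len 8), cursors c1@3 c4@3 c2@5 c3@7, authorship ...1.2.3
After op 5 (delete): buffer="tqqq" (len 4), cursors c1@1 c4@1 c2@2 c3@3, authorship .123
After op 6 (insert('d')): buffer="tddqdqdq" (len 8), cursors c1@3 c4@3 c2@5 c3@7, authorship .1412233
After op 7 (insert('c')): buffer="tddccqdcqdcq" (len 12), cursors c1@5 c4@5 c2@8 c3@11, authorship .14141222333
After op 8 (delete): buffer="tddqdqdq" (len 8), cursors c1@3 c4@3 c2@5 c3@7, authorship .1412233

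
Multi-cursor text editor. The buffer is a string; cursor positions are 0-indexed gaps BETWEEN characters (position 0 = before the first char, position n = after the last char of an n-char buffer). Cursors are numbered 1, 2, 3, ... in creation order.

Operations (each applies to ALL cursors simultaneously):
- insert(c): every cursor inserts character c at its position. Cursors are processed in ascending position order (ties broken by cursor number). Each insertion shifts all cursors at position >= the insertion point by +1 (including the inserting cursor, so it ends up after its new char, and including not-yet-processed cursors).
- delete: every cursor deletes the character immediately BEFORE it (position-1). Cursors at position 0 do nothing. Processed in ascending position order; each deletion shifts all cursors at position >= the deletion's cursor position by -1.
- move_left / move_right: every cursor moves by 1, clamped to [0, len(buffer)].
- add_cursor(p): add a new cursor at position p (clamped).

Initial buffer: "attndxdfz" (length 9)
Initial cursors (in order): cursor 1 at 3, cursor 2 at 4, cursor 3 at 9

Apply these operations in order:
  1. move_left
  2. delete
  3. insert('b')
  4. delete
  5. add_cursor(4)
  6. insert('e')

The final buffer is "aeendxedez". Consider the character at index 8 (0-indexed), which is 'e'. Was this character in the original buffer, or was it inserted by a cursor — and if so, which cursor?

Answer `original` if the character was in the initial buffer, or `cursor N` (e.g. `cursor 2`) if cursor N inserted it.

Answer: cursor 3

Derivation:
After op 1 (move_left): buffer="attndxdfz" (len 9), cursors c1@2 c2@3 c3@8, authorship .........
After op 2 (delete): buffer="andxdz" (len 6), cursors c1@1 c2@1 c3@5, authorship ......
After op 3 (insert('b')): buffer="abbndxdbz" (len 9), cursors c1@3 c2@3 c3@8, authorship .12....3.
After op 4 (delete): buffer="andxdz" (len 6), cursors c1@1 c2@1 c3@5, authorship ......
After op 5 (add_cursor(4)): buffer="andxdz" (len 6), cursors c1@1 c2@1 c4@4 c3@5, authorship ......
After op 6 (insert('e')): buffer="aeendxedez" (len 10), cursors c1@3 c2@3 c4@7 c3@9, authorship .12...4.3.
Authorship (.=original, N=cursor N): . 1 2 . . . 4 . 3 .
Index 8: author = 3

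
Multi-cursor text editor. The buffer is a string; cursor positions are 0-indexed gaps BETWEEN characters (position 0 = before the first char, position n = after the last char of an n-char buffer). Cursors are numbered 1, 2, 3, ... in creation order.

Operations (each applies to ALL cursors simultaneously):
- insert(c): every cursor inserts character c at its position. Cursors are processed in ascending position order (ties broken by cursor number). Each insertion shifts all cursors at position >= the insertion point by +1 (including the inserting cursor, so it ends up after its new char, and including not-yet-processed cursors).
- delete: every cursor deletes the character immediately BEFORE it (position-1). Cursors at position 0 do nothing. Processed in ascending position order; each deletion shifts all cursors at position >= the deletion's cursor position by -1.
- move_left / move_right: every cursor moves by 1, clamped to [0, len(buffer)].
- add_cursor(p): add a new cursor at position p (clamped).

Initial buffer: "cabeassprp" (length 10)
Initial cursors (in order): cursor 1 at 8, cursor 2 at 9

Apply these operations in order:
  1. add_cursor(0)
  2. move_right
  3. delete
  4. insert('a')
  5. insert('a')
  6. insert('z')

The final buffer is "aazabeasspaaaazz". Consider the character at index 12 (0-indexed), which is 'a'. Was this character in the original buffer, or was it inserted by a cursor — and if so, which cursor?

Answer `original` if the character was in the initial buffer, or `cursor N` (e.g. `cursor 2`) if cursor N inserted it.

After op 1 (add_cursor(0)): buffer="cabeassprp" (len 10), cursors c3@0 c1@8 c2@9, authorship ..........
After op 2 (move_right): buffer="cabeassprp" (len 10), cursors c3@1 c1@9 c2@10, authorship ..........
After op 3 (delete): buffer="abeassp" (len 7), cursors c3@0 c1@7 c2@7, authorship .......
After op 4 (insert('a')): buffer="aabeasspaa" (len 10), cursors c3@1 c1@10 c2@10, authorship 3.......12
After op 5 (insert('a')): buffer="aaabeasspaaaa" (len 13), cursors c3@2 c1@13 c2@13, authorship 33.......1212
After op 6 (insert('z')): buffer="aazabeasspaaaazz" (len 16), cursors c3@3 c1@16 c2@16, authorship 333.......121212
Authorship (.=original, N=cursor N): 3 3 3 . . . . . . . 1 2 1 2 1 2
Index 12: author = 1

Answer: cursor 1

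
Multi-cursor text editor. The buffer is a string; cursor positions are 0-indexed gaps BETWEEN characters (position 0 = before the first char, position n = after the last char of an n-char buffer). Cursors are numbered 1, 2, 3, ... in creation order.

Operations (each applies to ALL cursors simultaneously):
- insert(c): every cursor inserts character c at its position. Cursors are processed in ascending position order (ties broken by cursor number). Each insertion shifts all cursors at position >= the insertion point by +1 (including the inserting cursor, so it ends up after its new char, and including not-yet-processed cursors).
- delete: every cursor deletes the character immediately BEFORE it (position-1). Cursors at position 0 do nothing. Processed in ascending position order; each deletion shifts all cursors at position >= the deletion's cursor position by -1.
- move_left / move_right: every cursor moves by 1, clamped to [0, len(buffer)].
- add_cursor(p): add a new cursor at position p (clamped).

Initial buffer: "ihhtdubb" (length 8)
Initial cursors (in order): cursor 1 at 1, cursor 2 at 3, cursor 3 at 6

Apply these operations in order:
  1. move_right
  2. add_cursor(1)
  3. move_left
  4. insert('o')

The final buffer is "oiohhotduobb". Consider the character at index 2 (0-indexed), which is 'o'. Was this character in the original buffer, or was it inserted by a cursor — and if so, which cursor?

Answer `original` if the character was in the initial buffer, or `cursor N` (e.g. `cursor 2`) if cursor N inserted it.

Answer: cursor 1

Derivation:
After op 1 (move_right): buffer="ihhtdubb" (len 8), cursors c1@2 c2@4 c3@7, authorship ........
After op 2 (add_cursor(1)): buffer="ihhtdubb" (len 8), cursors c4@1 c1@2 c2@4 c3@7, authorship ........
After op 3 (move_left): buffer="ihhtdubb" (len 8), cursors c4@0 c1@1 c2@3 c3@6, authorship ........
After op 4 (insert('o')): buffer="oiohhotduobb" (len 12), cursors c4@1 c1@3 c2@6 c3@10, authorship 4.1..2...3..
Authorship (.=original, N=cursor N): 4 . 1 . . 2 . . . 3 . .
Index 2: author = 1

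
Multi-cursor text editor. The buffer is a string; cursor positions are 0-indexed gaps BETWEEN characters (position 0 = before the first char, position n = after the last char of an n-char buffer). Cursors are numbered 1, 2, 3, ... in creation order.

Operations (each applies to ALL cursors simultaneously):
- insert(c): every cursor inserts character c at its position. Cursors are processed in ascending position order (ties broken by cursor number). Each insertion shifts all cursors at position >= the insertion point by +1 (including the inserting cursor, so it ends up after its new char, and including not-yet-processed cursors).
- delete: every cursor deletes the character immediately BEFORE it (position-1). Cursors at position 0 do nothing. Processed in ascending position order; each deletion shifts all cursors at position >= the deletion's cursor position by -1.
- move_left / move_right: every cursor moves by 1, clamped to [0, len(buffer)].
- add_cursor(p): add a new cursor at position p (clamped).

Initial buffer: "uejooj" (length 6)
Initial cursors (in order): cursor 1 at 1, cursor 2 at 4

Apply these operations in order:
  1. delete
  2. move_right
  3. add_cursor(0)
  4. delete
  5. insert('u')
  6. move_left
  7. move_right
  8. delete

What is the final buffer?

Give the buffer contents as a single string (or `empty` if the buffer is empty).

After op 1 (delete): buffer="ejoj" (len 4), cursors c1@0 c2@2, authorship ....
After op 2 (move_right): buffer="ejoj" (len 4), cursors c1@1 c2@3, authorship ....
After op 3 (add_cursor(0)): buffer="ejoj" (len 4), cursors c3@0 c1@1 c2@3, authorship ....
After op 4 (delete): buffer="jj" (len 2), cursors c1@0 c3@0 c2@1, authorship ..
After op 5 (insert('u')): buffer="uujuj" (len 5), cursors c1@2 c3@2 c2@4, authorship 13.2.
After op 6 (move_left): buffer="uujuj" (len 5), cursors c1@1 c3@1 c2@3, authorship 13.2.
After op 7 (move_right): buffer="uujuj" (len 5), cursors c1@2 c3@2 c2@4, authorship 13.2.
After op 8 (delete): buffer="jj" (len 2), cursors c1@0 c3@0 c2@1, authorship ..

Answer: jj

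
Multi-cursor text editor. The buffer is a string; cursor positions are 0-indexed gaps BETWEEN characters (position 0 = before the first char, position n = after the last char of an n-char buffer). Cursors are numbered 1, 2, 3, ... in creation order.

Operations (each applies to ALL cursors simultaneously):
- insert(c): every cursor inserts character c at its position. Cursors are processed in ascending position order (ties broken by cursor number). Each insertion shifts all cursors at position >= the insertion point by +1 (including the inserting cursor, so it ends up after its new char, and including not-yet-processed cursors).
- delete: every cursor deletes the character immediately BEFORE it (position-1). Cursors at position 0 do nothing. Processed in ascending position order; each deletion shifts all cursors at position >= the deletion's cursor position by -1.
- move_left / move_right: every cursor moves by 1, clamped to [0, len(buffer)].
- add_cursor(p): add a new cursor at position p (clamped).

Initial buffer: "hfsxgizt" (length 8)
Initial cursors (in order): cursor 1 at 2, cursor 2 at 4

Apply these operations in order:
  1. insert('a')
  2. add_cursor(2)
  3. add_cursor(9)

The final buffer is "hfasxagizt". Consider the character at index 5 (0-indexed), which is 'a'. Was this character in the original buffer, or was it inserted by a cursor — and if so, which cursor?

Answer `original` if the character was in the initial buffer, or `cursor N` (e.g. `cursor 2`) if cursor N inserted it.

After op 1 (insert('a')): buffer="hfasxagizt" (len 10), cursors c1@3 c2@6, authorship ..1..2....
After op 2 (add_cursor(2)): buffer="hfasxagizt" (len 10), cursors c3@2 c1@3 c2@6, authorship ..1..2....
After op 3 (add_cursor(9)): buffer="hfasxagizt" (len 10), cursors c3@2 c1@3 c2@6 c4@9, authorship ..1..2....
Authorship (.=original, N=cursor N): . . 1 . . 2 . . . .
Index 5: author = 2

Answer: cursor 2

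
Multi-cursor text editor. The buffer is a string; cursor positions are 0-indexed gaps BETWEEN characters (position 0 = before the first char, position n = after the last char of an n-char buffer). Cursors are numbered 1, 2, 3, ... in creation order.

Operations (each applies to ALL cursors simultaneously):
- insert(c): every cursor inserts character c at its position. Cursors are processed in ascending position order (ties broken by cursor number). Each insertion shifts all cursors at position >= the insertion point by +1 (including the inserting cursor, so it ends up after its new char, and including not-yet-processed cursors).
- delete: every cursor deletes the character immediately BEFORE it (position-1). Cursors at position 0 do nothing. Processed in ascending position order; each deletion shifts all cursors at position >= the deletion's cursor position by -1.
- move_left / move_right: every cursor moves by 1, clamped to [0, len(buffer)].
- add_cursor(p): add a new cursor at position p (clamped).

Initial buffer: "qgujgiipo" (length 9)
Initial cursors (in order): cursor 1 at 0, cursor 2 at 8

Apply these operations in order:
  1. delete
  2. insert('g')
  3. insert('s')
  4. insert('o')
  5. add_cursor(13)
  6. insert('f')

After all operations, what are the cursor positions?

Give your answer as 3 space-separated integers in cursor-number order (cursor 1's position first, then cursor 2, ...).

Answer: 4 16 16

Derivation:
After op 1 (delete): buffer="qgujgiio" (len 8), cursors c1@0 c2@7, authorship ........
After op 2 (insert('g')): buffer="gqgujgiigo" (len 10), cursors c1@1 c2@9, authorship 1.......2.
After op 3 (insert('s')): buffer="gsqgujgiigso" (len 12), cursors c1@2 c2@11, authorship 11.......22.
After op 4 (insert('o')): buffer="gsoqgujgiigsoo" (len 14), cursors c1@3 c2@13, authorship 111.......222.
After op 5 (add_cursor(13)): buffer="gsoqgujgiigsoo" (len 14), cursors c1@3 c2@13 c3@13, authorship 111.......222.
After op 6 (insert('f')): buffer="gsofqgujgiigsoffo" (len 17), cursors c1@4 c2@16 c3@16, authorship 1111.......22223.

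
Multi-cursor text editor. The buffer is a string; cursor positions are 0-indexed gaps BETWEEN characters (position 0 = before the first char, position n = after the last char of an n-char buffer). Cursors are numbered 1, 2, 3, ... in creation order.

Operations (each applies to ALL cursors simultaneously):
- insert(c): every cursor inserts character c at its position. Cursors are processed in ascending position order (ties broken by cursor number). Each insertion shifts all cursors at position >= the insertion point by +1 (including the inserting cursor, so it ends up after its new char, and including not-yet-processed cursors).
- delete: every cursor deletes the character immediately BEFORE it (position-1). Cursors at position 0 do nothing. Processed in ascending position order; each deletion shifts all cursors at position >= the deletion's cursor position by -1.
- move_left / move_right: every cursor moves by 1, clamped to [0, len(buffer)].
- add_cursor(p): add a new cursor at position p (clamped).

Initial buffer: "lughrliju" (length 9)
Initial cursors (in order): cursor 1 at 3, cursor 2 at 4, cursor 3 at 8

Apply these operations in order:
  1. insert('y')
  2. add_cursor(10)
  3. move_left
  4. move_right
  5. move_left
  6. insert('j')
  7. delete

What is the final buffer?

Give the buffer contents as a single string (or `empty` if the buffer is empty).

Answer: lugyhyrlijyu

Derivation:
After op 1 (insert('y')): buffer="lugyhyrlijyu" (len 12), cursors c1@4 c2@6 c3@11, authorship ...1.2....3.
After op 2 (add_cursor(10)): buffer="lugyhyrlijyu" (len 12), cursors c1@4 c2@6 c4@10 c3@11, authorship ...1.2....3.
After op 3 (move_left): buffer="lugyhyrlijyu" (len 12), cursors c1@3 c2@5 c4@9 c3@10, authorship ...1.2....3.
After op 4 (move_right): buffer="lugyhyrlijyu" (len 12), cursors c1@4 c2@6 c4@10 c3@11, authorship ...1.2....3.
After op 5 (move_left): buffer="lugyhyrlijyu" (len 12), cursors c1@3 c2@5 c4@9 c3@10, authorship ...1.2....3.
After op 6 (insert('j')): buffer="lugjyhjyrlijjjyu" (len 16), cursors c1@4 c2@7 c4@12 c3@14, authorship ...11.22...4.33.
After op 7 (delete): buffer="lugyhyrlijyu" (len 12), cursors c1@3 c2@5 c4@9 c3@10, authorship ...1.2....3.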